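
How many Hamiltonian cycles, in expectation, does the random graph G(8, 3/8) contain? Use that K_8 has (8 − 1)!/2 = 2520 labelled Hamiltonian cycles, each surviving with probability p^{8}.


K_8 has (8 − 1)!/2 = 2520 labelled Hamiltonian cycles.
For each such Hamiltonian cycle H, let X_H = 1 if all 8 edges of H are present in G. Then P[X_H = 1] = p^{8} = (3/8)^{8} = 6561/16777216.
Summing the indicators: E[X] = Σ_H E[X_H] = 2520 · p^{8} = 2520 · 6561/16777216 = 2066715/2097152.
Numerically: E[X] ≈ 0.985.

E[X] = 2520 · (3/8)^{8} = 2066715/2097152 ≈ 0.985.


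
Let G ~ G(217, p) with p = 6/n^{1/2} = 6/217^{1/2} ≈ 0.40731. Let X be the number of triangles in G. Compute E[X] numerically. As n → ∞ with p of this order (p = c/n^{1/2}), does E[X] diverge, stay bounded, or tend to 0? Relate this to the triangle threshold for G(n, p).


Number of potential triangles: C(217, 3) = 1679580.
Each occurs with probability p³ ≈ (0.40731)³ ≈ 6.7571592e-02.
By linearity: E[X] = C(217, 3)·p³ ≈ 1679580 · 6.7571592e-02 ≈ 113491.89430.
Since α = 1/2 < 1, p = c/n^{1/2} ≫ 1/n is above the triangle threshold p ~ 1/n. Asymptotically E[X] ~ (c³/6)·n^{3(1−α)} = (6³/6)·n^{1.5} → ∞; triangles are abundant w.h.p.

E[X] ≈ 113491.89430; in regime p = Θ(1/n^{1/2}) E[X] diverges (above the triangle threshold p ~ 1/n).


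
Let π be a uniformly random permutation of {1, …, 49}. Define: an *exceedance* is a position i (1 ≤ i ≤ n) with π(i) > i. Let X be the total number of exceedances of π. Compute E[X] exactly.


Write X = Σ_{i=1}^{49} X_i, where X_i = 1_{π(i) > i}.
For each fixed i, π(i) is uniform over {1, …, 49} (marginal of a uniform permutation), so P[π(i) > i] = (n − i)/n. Summing: Σ_{i=1}^{49} (n − i)/n = (0 + 1 + … + 48)/49 = 49(49 − 1)/(2·49) = (49 − 1)/2.
Hence E[X] = Σ_{i=1}^{49} (49 − i)/49 = 24 ≈ 24.000.

E[X] = 24 = 24.000.


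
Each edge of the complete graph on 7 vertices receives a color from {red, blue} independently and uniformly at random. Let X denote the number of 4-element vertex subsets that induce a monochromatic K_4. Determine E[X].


Let X = Σ_S X_S over the C(7, 4) = 35 subsets S of size 4, where X_S = 1 if the K_4 on S is monochromatic.
For a fixed S, the K_4 on S has C(4, 2) = 6 edges. P[all 6 edges red] = (1/2)^6, and likewise for blue, so P[monochromatic] = 2·(1/2)^6 = 2^{1 − 6} = 1/32.
By linearity: E[X] = C(7, 4) · 2^{1 − 6} = 35 · 1/32 = 35/32.
Numerically: E[X] ≈ 1.093750.

E[X] = C(7,4)·2^(1−C(4,2)) = 35/32 ≈ 1.093750.


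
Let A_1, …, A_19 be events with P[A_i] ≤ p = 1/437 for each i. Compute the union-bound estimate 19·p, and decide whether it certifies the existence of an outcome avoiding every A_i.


Union bound: P[∪_{i=1}^{19} A_i] ≤ Σ_i P[A_i] ≤ 19·p = 19·(1/437) = 1/23.
Numerically: 1/23 ≈ 0.043.
Is 1/23 < 1? YES.
Since P[∪ A_i] ≤ 1/23 < 1, the complement has P[∩ A_i^c] ≥ 1 − 1/23 = 22/23 > 0, so some outcome avoids every A_i.

19·p = 1/23 ≈ 0.043; existence CERTIFIED by the union bound.


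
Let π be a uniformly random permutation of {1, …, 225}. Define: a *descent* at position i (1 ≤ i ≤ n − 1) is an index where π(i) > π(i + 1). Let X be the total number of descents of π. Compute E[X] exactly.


Write X = Σ X_I over i = 1, …, 224, with X_I the indicator of one descent.
There are 224 indicators.
For each fixed i, the pair (π(i), π(i+1)) is a uniformly random ordered pair of distinct values from {1, …, 225}; by symmetry P[π(i) > π(i+1)] = 1/2.
By linearity: E[X] = 224 · (1/2) = (225 − 1) · (1/2) = 112 ≈ 112.000000.

E[X] = 112 = 112.000000.


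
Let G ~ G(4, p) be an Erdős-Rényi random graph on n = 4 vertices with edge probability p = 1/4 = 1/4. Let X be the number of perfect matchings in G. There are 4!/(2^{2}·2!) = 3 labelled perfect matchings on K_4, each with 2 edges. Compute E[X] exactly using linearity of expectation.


K_4 has 4!/(2^{2}·2!) = 3 labelled perfect matchings.
For each such perfect matching H, let X_H = 1 if all 2 edges of H are present in G. Then P[X_H = 1] = p^{2} = (1/4)^{2} = 1/16.
By linearity of expectation: E[X] = Σ_H E[X_H] = 3 · p^{2} = 3 · 1/16 = 3/16.
Numerically: E[X] ≈ 0.188.

E[X] = 3 · (1/4)^{2} = 3/16 ≈ 0.188.


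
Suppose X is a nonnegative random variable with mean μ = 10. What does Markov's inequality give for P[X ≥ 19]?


μ = E[X] = 10, a = 19.
Markov: P[X ≥ 19] ≤ μ/a = (10)/19 = 10/19.
Numerically: ≈ 0.526316.
(Since a = 19 > μ = 10.000000, the bound 10/19 is < 1 and informative.)

P[X ≥ 19] ≤ 10/19 ≈ 0.526316.


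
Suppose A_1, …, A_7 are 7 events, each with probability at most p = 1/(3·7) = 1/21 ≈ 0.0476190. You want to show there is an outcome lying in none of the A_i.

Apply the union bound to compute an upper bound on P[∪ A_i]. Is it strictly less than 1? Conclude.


Union bound: P[∪_{i=1}^{7} A_i] ≤ Σ_i P[A_i] ≤ 7·p = 7·(1/21) = 1/3.
Numerically: 1/3 ≈ 0.3333333.
Is 1/3 < 1? YES.
Since P[∪ A_i] ≤ 1/3 < 1, the complement has P[∩ A_i^c] ≥ 1 − 1/3 = 2/3 > 0, so some outcome avoids every A_i.

7·p = 1/3 ≈ 0.3333333; existence CERTIFIED by the union bound.


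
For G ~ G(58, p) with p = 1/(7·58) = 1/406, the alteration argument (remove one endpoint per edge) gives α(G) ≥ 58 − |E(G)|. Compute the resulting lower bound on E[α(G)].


E[|E(G)|] = C(58, 2)·p = 1653 · (1/406) = 57/14.
E[α(G)] ≥ n − E[|E(G)|] = 58 − 57/14 = 755/14.
Numerically: ≈ 53.928571.
(This is only a lower bound; the true E[α(G)] may be larger.)

E[α(G)] ≥ 755/14 ≈ 53.928571.


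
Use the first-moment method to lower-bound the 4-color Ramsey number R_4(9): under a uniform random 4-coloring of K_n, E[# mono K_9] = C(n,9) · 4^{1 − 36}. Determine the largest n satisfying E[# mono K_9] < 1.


We need C(n, 9) · 4^{1 − 36} < 1, i.e. C(n, 9) < 4^{36 − 1} = 1180591620717411303424.
Check values of n near the boundary:
  n = 911: C(911, 9) = 1144686900492291197405; 1144686900492291197405 < 1180591620717411303424? YES
  n = 912: C(912, 9) = 1156095740032081475120; 1156095740032081475120 < 1180591620717411303424? YES
  n = 913: C(913, 9) = 1167605542753639808390; 1167605542753639808390 < 1180591620717411303424? YES
  n = 914: C(914, 9) = 1179217089587653905932; 1179217089587653905932 < 1180591620717411303424? YES
  n = 915: C(915, 9) = 1190931166636537885130; 1190931166636537885130 < 1180591620717411303424? NO
  n = 916: C(916, 9) = 1202748565202942340440; 1202748565202942340440 < 1180591620717411303424? NO
The largest n with C(n, 9) < 1180591620717411303424 is n = 914 (where E[X] = 294804272396913476483/295147905179352825856 ≈ 0.9988357). Hence R_4(9) > 914, i.e. R_4(9) ≥ 915.

Largest n = 914; hence R_4(9) > 914.


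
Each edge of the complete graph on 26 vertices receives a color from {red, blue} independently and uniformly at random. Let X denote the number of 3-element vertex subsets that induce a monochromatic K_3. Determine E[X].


Let X = Σ_S X_S over the C(26, 3) = 2600 subsets S of size 3, where X_S = 1 if the K_3 on S is monochromatic.
For a fixed S, the K_3 on S has C(3, 2) = 3 edges. P[all 3 edges red] = (1/2)^3, and likewise for blue, so P[monochromatic] = 2·(1/2)^3 = 2^{1 − 3} = 1/4.
By linearity: E[X] = C(26, 3) · 2^{1 − 3} = 2600 · 1/4 = 650.
Numerically: E[X] ≈ 650.00000.

E[X] = C(26,3)·2^(1−C(3,2)) = 650 ≈ 650.00000.


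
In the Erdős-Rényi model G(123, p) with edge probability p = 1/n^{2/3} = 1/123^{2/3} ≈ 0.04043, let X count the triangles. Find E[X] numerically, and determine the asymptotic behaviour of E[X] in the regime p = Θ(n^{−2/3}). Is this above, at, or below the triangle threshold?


Number of potential triangles: C(123, 3) = 302621.
Each occurs with probability p³ ≈ (0.04043)³ ≈ 6.609822e-05.
By linearity: E[X] = C(123, 3)·p³ ≈ 302621 · 6.609822e-05 ≈ 20.0027.
Since α = 2/3 < 1, p = c/n^{2/3} ≫ 1/n is above the triangle threshold p ~ 1/n. Asymptotically E[X] ~ (c³/6)·n^{3(1−α)} = (1³/6)·n^{1} → ∞; triangles are abundant w.h.p.

E[X] ≈ 20.0027; in regime p = Θ(1/n^{2/3}) E[X] diverges (above the triangle threshold p ~ 1/n).


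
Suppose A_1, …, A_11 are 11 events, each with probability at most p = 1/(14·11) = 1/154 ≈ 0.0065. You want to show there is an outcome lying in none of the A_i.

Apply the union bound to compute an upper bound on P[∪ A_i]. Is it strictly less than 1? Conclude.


Union bound: P[∪_{i=1}^{11} A_i] ≤ Σ_i P[A_i] ≤ 11·p = 11·(1/154) = 1/14.
Numerically: 1/14 ≈ 0.0714.
Is 1/14 < 1? YES.
Since P[∪ A_i] ≤ 1/14 < 1, the complement has P[∩ A_i^c] ≥ 1 − 1/14 = 13/14 > 0, so some outcome avoids every A_i.

11·p = 1/14 ≈ 0.0714; existence CERTIFIED by the union bound.


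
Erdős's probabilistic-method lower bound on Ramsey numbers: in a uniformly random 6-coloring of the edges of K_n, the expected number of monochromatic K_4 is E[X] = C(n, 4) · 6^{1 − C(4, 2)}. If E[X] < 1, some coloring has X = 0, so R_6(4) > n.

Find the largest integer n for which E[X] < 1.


We need C(n, 4) · 6^{1 − 6} < 1, i.e. C(n, 4) < 6^{6 − 1} = 7776.
Check values of n near the boundary:
  n = 21: C(21, 4) = 5985; 5985 < 7776? YES
  n = 22: C(22, 4) = 7315; 7315 < 7776? YES
  n = 23: C(23, 4) = 8855; 8855 < 7776? NO
The largest n with C(n, 4) < 7776 is n = 22 (where E[X] = 7315/7776 ≈ 0.94072). Hence R_6(4) > 22, i.e. R_6(4) ≥ 23.

Largest n = 22; hence R_6(4) > 22.


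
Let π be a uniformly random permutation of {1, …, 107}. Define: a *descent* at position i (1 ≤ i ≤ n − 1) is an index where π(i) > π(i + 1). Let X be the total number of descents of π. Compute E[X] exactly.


Write X = Σ X_I over i = 1, …, 106, with X_I the indicator of one descent.
There are 106 indicators.
For each fixed i, the pair (π(i), π(i+1)) is a uniformly random ordered pair of distinct values from {1, …, 107}; by symmetry P[π(i) > π(i+1)] = 1/2.
By linearity: E[X] = 106 · (1/2) = (107 − 1) · (1/2) = 53 ≈ 53.000000.

E[X] = 53 = 53.000000.


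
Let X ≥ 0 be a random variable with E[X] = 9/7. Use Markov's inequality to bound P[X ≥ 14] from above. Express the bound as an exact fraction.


μ = E[X] = 9/7, a = 14.
Markov: P[X ≥ 14] ≤ μ/a = (9/7)/14 = 9/98.
Numerically: ≈ 0.092.
(Since a = 14 > μ = 1.286, the bound 9/98 is < 1 and informative.)

P[X ≥ 14] ≤ 9/98 ≈ 0.092.


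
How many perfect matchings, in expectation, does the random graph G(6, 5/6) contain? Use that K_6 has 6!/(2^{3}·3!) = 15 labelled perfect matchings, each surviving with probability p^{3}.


K_6 has 6!/(2^{3}·3!) = 15 labelled perfect matchings.
For each such perfect matching H, let X_H = 1 if all 3 edges of H are present in G. Then P[X_H = 1] = p^{3} = (5/6)^{3} = 125/216.
By linearity: E[X] = Σ_H E[X_H] = 15 · p^{3} = 15 · 125/216 = 625/72.
Numerically: E[X] ≈ 8.6806.

E[X] = 15 · (5/6)^{3} = 625/72 ≈ 8.6806.


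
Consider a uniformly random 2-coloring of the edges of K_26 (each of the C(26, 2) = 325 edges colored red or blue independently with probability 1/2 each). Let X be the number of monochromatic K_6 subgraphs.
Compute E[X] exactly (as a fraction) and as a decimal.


Let X = Σ_S X_S over the C(26, 6) = 230230 subsets S of size 6, where X_S = 1 if the K_6 on S is monochromatic.
For a fixed S, the K_6 on S has C(6, 2) = 15 edges. P[all 15 edges red] = (1/2)^15, and likewise for blue, so P[monochromatic] = 2·(1/2)^15 = 2^{1 − 15} = 1/16384.
Summing: E[X] = C(26, 6) · 2^{1 − 15} = 230230 · 1/16384 = 115115/8192.
Numerically: E[X] ≈ 14.052.

E[X] = C(26,6)·2^(1−C(6,2)) = 115115/8192 ≈ 14.052.


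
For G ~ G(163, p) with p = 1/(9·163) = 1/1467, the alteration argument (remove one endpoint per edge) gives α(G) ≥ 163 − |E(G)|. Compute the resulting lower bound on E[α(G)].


E[|E(G)|] = C(163, 2)·p = 13203 · (1/1467) = 9.
E[α(G)] ≥ n − E[|E(G)|] = 163 − 9 = 154.
Numerically: ≈ 154.000000.
(This is only a lower bound; the true E[α(G)] may be larger.)

E[α(G)] ≥ 154 ≈ 154.000000.


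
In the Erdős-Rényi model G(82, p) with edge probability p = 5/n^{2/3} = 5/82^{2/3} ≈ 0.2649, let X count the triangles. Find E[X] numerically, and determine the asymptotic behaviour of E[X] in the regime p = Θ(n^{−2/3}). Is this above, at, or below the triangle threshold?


Number of potential triangles: C(82, 3) = 88560.
Each occurs with probability p³ ≈ (0.2649)³ ≈ 1.859012e-02.
By linearity: E[X] = C(82, 3)·p³ ≈ 88560 · 1.859012e-02 ≈ 1646.3415.
Since α = 2/3 < 1, p = c/n^{2/3} ≫ 1/n is above the triangle threshold p ~ 1/n. Asymptotically E[X] ~ (c³/6)·n^{3(1−α)} = (5³/6)·n^{1} → ∞; triangles are abundant w.h.p.

E[X] ≈ 1646.3415; in regime p = Θ(1/n^{2/3}) E[X] diverges (above the triangle threshold p ~ 1/n).


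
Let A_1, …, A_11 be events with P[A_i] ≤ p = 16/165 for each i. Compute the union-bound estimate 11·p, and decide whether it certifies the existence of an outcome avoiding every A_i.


Union bound: P[∪_{i=1}^{11} A_i] ≤ Σ_i P[A_i] ≤ 11·p = 11·(16/165) = 16/15.
Numerically: 16/15 ≈ 1.0667.
Is 16/15 < 1? NO.
Since the bound 16/15 is ≥ 1, the union bound is uninformative here; it does NOT by itself certify existence.

11·p = 16/15 ≈ 1.0667; existence NOT certified by the union bound.


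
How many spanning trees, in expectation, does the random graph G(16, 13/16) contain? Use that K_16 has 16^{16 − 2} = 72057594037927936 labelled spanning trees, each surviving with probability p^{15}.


K_16 has 16^{16 − 2} = 72057594037927936 labelled spanning trees.
For each such spanning tree H, let X_H = 1 if all 15 edges of H are present in G. Then P[X_H = 1] = p^{15} = (13/16)^{15} = 51185893014090757/1152921504606846976.
Summing the indicators: E[X] = Σ_H E[X_H] = 72057594037927936 · p^{15} = 72057594037927936 · 51185893014090757/1152921504606846976 = 51185893014090757/16.
Numerically: E[X] ≈ 3.2e+15.

E[X] = 72057594037927936 · (13/16)^{15} = 51185893014090757/16 ≈ 3.2e+15.


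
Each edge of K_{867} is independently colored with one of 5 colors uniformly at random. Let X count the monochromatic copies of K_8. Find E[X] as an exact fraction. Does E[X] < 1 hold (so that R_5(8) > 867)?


E[X] = C(867, 8) · 5^{1 − 28} = 7665949963452117060 · 5^{−27} = 7665949963452117060/7450580596923828125.
As a reduced fraction: E[X] = 1533189992690423412/1490116119384765625 ≈ 1.029.
Is E[X] < 1? NO.
Since E[X] ≥ 1, the first-moment bound is inconclusive at n = 867; it does NOT by itself certify R_5(8) > 867.

E[X] = 1533189992690423412/1490116119384765625 ≈ 1.029; E[X] ≥ 1; first-moment method inconclusive here.


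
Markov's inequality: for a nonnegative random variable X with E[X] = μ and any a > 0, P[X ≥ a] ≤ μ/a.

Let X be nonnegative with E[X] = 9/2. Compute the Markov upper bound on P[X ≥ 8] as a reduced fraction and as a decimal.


μ = E[X] = 9/2, a = 8.
Markov: P[X ≥ 8] ≤ μ/a = (9/2)/8 = 9/16.
Numerically: ≈ 0.56250.
(Since a = 8 > μ = 4.50000, the bound 9/16 is < 1 and informative.)

P[X ≥ 8] ≤ 9/16 ≈ 0.56250.


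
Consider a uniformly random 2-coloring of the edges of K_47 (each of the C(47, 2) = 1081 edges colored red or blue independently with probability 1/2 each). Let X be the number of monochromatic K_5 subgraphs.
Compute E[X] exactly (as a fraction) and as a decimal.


Let X = Σ_S X_S over the C(47, 5) = 1533939 subsets S of size 5, where X_S = 1 if the K_5 on S is monochromatic.
For a fixed S, the K_5 on S has C(5, 2) = 10 edges. P[all 10 edges red] = (1/2)^10, and likewise for blue, so P[monochromatic] = 2·(1/2)^10 = 2^{1 − 10} = 1/512.
By linearity: E[X] = C(47, 5) · 2^{1 − 10} = 1533939 · 1/512 = 1533939/512.
Numerically: E[X] ≈ 2995.975.

E[X] = C(47,5)·2^(1−C(5,2)) = 1533939/512 ≈ 2995.975.


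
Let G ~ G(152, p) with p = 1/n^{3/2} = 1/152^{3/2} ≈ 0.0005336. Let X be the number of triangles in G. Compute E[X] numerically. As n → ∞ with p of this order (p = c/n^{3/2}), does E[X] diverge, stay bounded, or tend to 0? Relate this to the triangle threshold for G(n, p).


Number of potential triangles: C(152, 3) = 573800.
Each occurs with probability p³ ≈ (0.0005336)³ ≈ 1.519511e-10.
By linearity: E[X] = C(152, 3)·p³ ≈ 573800 · 1.519511e-10 ≈ 0.0001.
Since α = 3/2 > 1, p = c/n^{3/2} = o(1/n) is below the triangle threshold p ~ 1/n. Asymptotically E[X] ~ (c³/6)·n^{3(1−α)} = (1³/6)·n^{-1.5} → 0, so by Markov's inequality G has no triangles w.h.p.

E[X] ≈ 0.0001; in regime p = Θ(1/n^{3/2}) E[X] tends to 0 (below the triangle threshold p ~ 1/n).


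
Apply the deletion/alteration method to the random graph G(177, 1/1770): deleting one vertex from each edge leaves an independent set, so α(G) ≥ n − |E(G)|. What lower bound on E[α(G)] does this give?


E[|E(G)|] = C(177, 2)·p = 15576 · (1/1770) = 44/5.
E[α(G)] ≥ n − E[|E(G)|] = 177 − 44/5 = 841/5.
Numerically: ≈ 168.2000.
(This is only a lower bound; the true E[α(G)] may be larger.)

E[α(G)] ≥ 841/5 ≈ 168.2000.


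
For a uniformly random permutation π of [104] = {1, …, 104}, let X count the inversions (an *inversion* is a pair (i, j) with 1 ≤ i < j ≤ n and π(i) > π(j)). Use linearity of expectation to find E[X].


Write X = Σ X_I over the C(104, 2) = 5356 pairs i < j, with X_I the indicator of one inversion.
There are 5356 indicators.
For each fixed pair i < j, the values π(i) and π(j) are two distinct elements of {1, …, 104} in uniformly random order; by symmetry P[π(i) > π(j)] = 1/2.
By linearity: E[X] = 5356 · (1/2) = C(104, 2) · (1/2) = 5356/2 = 2678 ≈ 2678.000.

E[X] = 2678 = 2678.000.


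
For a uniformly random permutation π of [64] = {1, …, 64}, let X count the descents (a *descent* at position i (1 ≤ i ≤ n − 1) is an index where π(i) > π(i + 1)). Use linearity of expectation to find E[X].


Write X = Σ X_I over i = 1, …, 63, with X_I the indicator of one descent.
There are 63 indicators.
For each fixed i, the pair (π(i), π(i+1)) is a uniformly random ordered pair of distinct values from {1, …, 64}; by symmetry P[π(i) > π(i+1)] = 1/2.
By linearity: E[X] = 63 · (1/2) = (64 − 1) · (1/2) = 63/2 ≈ 31.500.

E[X] = 63/2 = 31.500.


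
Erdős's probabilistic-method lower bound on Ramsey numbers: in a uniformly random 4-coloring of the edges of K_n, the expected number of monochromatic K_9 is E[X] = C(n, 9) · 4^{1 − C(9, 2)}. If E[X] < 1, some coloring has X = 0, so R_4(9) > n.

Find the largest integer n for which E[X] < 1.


We need C(n, 9) · 4^{1 − 36} < 1, i.e. C(n, 9) < 4^{36 − 1} = 1180591620717411303424.
Check values of n near the boundary:
  n = 911: C(911, 9) = 1144686900492291197405; 1144686900492291197405 < 1180591620717411303424? YES
  n = 912: C(912, 9) = 1156095740032081475120; 1156095740032081475120 < 1180591620717411303424? YES
  n = 913: C(913, 9) = 1167605542753639808390; 1167605542753639808390 < 1180591620717411303424? YES
  n = 914: C(914, 9) = 1179217089587653905932; 1179217089587653905932 < 1180591620717411303424? YES
  n = 915: C(915, 9) = 1190931166636537885130; 1190931166636537885130 < 1180591620717411303424? NO
  n = 916: C(916, 9) = 1202748565202942340440; 1202748565202942340440 < 1180591620717411303424? NO
  n = 917: C(917, 9) = 1214670081818390006810; 1214670081818390006810 < 1180591620717411303424? NO
The largest n with C(n, 9) < 1180591620717411303424 is n = 914 (where E[X] = 294804272396913476483/295147905179352825856 ≈ 0.9988357). Hence R_4(9) > 914, i.e. R_4(9) ≥ 915.

Largest n = 914; hence R_4(9) > 914.


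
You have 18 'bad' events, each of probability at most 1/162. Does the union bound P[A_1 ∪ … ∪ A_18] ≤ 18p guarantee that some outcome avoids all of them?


Union bound: P[∪_{i=1}^{18} A_i] ≤ Σ_i P[A_i] ≤ 18·p = 18·(1/162) = 1/9.
Numerically: 1/9 ≈ 0.1111.
Is 1/9 < 1? YES.
Since P[∪ A_i] ≤ 1/9 < 1, the complement has P[∩ A_i^c] ≥ 1 − 1/9 = 8/9 > 0, so some outcome avoids every A_i.

18·p = 1/9 ≈ 0.1111; existence CERTIFIED by the union bound.


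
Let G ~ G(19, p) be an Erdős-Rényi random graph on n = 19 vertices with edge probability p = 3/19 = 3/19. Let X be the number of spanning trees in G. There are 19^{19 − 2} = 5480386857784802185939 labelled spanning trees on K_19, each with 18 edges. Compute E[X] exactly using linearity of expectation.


K_19 has 19^{19 − 2} = 5480386857784802185939 labelled spanning trees.
For each such spanning tree H, let X_H = 1 if all 18 edges of H are present in G. Then P[X_H = 1] = p^{18} = (3/19)^{18} = 387420489/104127350297911241532841.
Summing the indicators: E[X] = Σ_H E[X_H] = 5480386857784802185939 · p^{18} = 5480386857784802185939 · 387420489/104127350297911241532841 = 387420489/19.
Numerically: E[X] ≈ 2.039e+07.

E[X] = 5480386857784802185939 · (3/19)^{18} = 387420489/19 ≈ 2.039e+07.


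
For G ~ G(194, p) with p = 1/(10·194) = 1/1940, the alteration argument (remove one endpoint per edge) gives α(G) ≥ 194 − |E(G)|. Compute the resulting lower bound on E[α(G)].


E[|E(G)|] = C(194, 2)·p = 18721 · (1/1940) = 193/20.
E[α(G)] ≥ n − E[|E(G)|] = 194 − 193/20 = 3687/20.
Numerically: ≈ 184.350000.
(This is only a lower bound; the true E[α(G)] may be larger.)

E[α(G)] ≥ 3687/20 ≈ 184.350000.


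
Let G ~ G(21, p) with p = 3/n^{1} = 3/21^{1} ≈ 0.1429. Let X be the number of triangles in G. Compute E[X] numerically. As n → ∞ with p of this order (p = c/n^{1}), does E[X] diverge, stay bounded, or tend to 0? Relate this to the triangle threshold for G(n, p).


Number of potential triangles: C(21, 3) = 1330.
Each occurs with probability p³ ≈ (0.1429)³ ≈ 2.915452e-03.
By linearity: E[X] = C(21, 3)·p³ ≈ 1330 · 2.915452e-03 ≈ 3.8776.
Here α = 1, so p = 3/n is exactly at the triangle threshold p ~ 1/n. Asymptotically E[X] → c³/6 = 3³/6 = 9/2 ≈ 4.5000, a bounded constant. In this regime the triangle count is asymptotically Poisson(c³/6).

E[X] ≈ 3.8776; in regime p = Θ(1/n^{1}) E[X] stays bounded (at the triangle threshold p ~ 1/n).


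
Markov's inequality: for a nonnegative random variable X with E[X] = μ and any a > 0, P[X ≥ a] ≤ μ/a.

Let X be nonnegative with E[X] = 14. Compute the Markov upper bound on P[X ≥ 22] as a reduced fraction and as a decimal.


μ = E[X] = 14, a = 22.
Markov: P[X ≥ 22] ≤ μ/a = (14)/22 = 7/11.
Numerically: ≈ 0.636.
(Since a = 22 > μ = 14.000, the bound 7/11 is < 1 and informative.)

P[X ≥ 22] ≤ 7/11 ≈ 0.636.


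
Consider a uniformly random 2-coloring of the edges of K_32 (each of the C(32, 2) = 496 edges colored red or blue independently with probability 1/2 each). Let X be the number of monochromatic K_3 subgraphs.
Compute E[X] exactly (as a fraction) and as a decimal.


Let X = Σ_S X_S over the C(32, 3) = 4960 subsets S of size 3, where X_S = 1 if the K_3 on S is monochromatic.
For a fixed S, the K_3 on S has C(3, 2) = 3 edges. P[all 3 edges red] = (1/2)^3, and likewise for blue, so P[monochromatic] = 2·(1/2)^3 = 2^{1 − 3} = 1/4.
Summing: E[X] = C(32, 3) · 2^{1 − 3} = 4960 · 1/4 = 1240.
Numerically: E[X] ≈ 1240.000.

E[X] = C(32,3)·2^(1−C(3,2)) = 1240 ≈ 1240.000.


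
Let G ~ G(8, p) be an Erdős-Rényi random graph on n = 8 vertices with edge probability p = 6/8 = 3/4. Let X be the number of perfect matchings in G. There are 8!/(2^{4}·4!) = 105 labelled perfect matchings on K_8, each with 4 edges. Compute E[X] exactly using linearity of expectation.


K_8 has 8!/(2^{4}·4!) = 105 labelled perfect matchings.
For each such perfect matching H, let X_H = 1 if all 4 edges of H are present in G. Then P[X_H = 1] = p^{4} = (3/4)^{4} = 81/256.
By linearity: E[X] = Σ_H E[X_H] = 105 · p^{4} = 105 · 81/256 = 8505/256.
Numerically: E[X] ≈ 33.22.

E[X] = 105 · (3/4)^{4} = 8505/256 ≈ 33.22.


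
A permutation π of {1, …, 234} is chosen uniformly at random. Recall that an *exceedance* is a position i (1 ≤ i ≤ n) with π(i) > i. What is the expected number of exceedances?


Write X = Σ_{i=1}^{234} X_i, where X_i = 1_{π(i) > i}.
For each fixed i, π(i) is uniform over {1, …, 234} (marginal of a uniform permutation), so P[π(i) > i] = (n − i)/n. Summing: Σ_{i=1}^{234} (n − i)/n = (0 + 1 + … + 233)/234 = 234(234 − 1)/(2·234) = (234 − 1)/2.
Hence E[X] = Σ_{i=1}^{234} (234 − i)/234 = 233/2 ≈ 116.500000.

E[X] = 233/2 = 116.500000.


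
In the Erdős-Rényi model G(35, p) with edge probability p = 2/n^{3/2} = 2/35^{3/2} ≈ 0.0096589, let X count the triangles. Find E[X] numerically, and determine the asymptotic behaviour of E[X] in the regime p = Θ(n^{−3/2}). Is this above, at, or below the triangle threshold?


Number of potential triangles: C(35, 3) = 6545.
Each occurs with probability p³ ≈ (0.0096589)³ ≈ 9.0112240e-07.
By linearity: E[X] = C(35, 3)·p³ ≈ 6545 · 9.0112240e-07 ≈ 0.00590.
Since α = 3/2 > 1, p = c/n^{3/2} = o(1/n) is below the triangle threshold p ~ 1/n. Asymptotically E[X] ~ (c³/6)·n^{3(1−α)} = (2³/6)·n^{-1.5} → 0, so by Markov's inequality G has no triangles w.h.p.

E[X] ≈ 0.00590; in regime p = Θ(1/n^{3/2}) E[X] tends to 0 (below the triangle threshold p ~ 1/n).


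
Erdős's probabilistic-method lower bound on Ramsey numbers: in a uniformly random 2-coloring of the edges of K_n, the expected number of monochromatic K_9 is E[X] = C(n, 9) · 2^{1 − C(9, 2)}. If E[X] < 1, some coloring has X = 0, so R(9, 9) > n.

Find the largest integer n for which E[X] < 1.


We need C(n, 9) · 2^{1 − 36} < 1, i.e. C(n, 9) < 2^{36 − 1} = 34359738368.
Check values of n near the boundary:
  n = 60: C(60, 9) = 14783142660; 14783142660 < 34359738368? YES
  n = 61: C(61, 9) = 17341763505; 17341763505 < 34359738368? YES
  n = 62: C(62, 9) = 20286591270; 20286591270 < 34359738368? YES
  n = 63: C(63, 9) = 23667689815; 23667689815 < 34359738368? YES
  n = 64: C(64, 9) = 27540584512; 27540584512 < 34359738368? YES
  n = 65: C(65, 9) = 31966749880; 31966749880 < 34359738368? YES
  n = 66: C(66, 9) = 37014131440; 37014131440 < 34359738368? NO
  n = 67: C(67, 9) = 42757703560; 42757703560 < 34359738368? NO
  n = 68: C(68, 9) = 49280065120; 49280065120 < 34359738368? NO
The largest n with C(n, 9) < 34359738368 is n = 65 (where E[X] = 3995843735/4294967296 ≈ 0.930355). Hence R(9, 9) > 65, i.e. R(9, 9) ≥ 66.

Largest n = 65; hence R(9, 9) > 65.


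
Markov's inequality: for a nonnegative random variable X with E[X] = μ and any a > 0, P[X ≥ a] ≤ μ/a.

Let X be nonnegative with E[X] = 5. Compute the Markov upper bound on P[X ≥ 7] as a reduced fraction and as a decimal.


μ = E[X] = 5, a = 7.
Markov: P[X ≥ 7] ≤ μ/a = (5)/7 = 5/7.
Numerically: ≈ 0.714286.
(Since a = 7 > μ = 5.000000, the bound 5/7 is < 1 and informative.)

P[X ≥ 7] ≤ 5/7 ≈ 0.714286.


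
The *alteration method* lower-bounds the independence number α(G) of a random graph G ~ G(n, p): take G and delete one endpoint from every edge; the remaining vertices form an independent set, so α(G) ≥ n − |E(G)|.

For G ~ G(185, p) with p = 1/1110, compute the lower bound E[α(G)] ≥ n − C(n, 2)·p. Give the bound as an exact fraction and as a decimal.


E[|E(G)|] = C(185, 2)·p = 17020 · (1/1110) = 46/3.
E[α(G)] ≥ n − E[|E(G)|] = 185 − 46/3 = 509/3.
Numerically: ≈ 169.667.
(This is only a lower bound; the true E[α(G)] may be larger.)

E[α(G)] ≥ 509/3 ≈ 169.667.


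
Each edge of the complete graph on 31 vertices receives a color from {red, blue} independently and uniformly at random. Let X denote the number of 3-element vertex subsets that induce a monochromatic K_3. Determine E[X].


Let X = Σ_S X_S over the C(31, 3) = 4495 subsets S of size 3, where X_S = 1 if the K_3 on S is monochromatic.
For a fixed S, the K_3 on S has C(3, 2) = 3 edges. P[all 3 edges red] = (1/2)^3, and likewise for blue, so P[monochromatic] = 2·(1/2)^3 = 2^{1 − 3} = 1/4.
Summing: E[X] = C(31, 3) · 2^{1 − 3} = 4495 · 1/4 = 4495/4.
Numerically: E[X] ≈ 1123.75000.

E[X] = C(31,3)·2^(1−C(3,2)) = 4495/4 ≈ 1123.75000.


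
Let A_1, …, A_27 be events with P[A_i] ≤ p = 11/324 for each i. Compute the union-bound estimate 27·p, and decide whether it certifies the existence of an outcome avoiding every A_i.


Union bound: P[∪_{i=1}^{27} A_i] ≤ Σ_i P[A_i] ≤ 27·p = 27·(11/324) = 11/12.
Numerically: 11/12 ≈ 0.917.
Is 11/12 < 1? YES.
Since P[∪ A_i] ≤ 11/12 < 1, the complement has P[∩ A_i^c] ≥ 1 − 11/12 = 1/12 > 0, so some outcome avoids every A_i.

27·p = 11/12 ≈ 0.917; existence CERTIFIED by the union bound.


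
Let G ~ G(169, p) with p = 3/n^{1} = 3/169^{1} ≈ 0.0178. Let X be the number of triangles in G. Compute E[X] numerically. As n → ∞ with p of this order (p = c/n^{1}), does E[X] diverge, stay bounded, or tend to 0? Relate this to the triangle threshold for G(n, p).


Number of potential triangles: C(169, 3) = 790244.
Each occurs with probability p³ ≈ (0.0178)³ ≈ 5.59376e-06.
By linearity: E[X] = C(169, 3)·p³ ≈ 790244 · 5.59376e-06 ≈ 4.420.
Here α = 1, so p = 3/n is exactly at the triangle threshold p ~ 1/n. Asymptotically E[X] → c³/6 = 3³/6 = 9/2 ≈ 4.500, a bounded constant. In this regime the triangle count is asymptotically Poisson(c³/6).

E[X] ≈ 4.420; in regime p = Θ(1/n^{1}) E[X] stays bounded (at the triangle threshold p ~ 1/n).


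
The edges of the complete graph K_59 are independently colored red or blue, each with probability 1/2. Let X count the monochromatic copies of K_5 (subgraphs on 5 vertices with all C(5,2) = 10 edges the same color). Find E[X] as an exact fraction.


Let X = Σ_S X_S over the C(59, 5) = 5006386 subsets S of size 5, where X_S = 1 if the K_5 on S is monochromatic.
For a fixed S, the K_5 on S has C(5, 2) = 10 edges. P[all 10 edges red] = (1/2)^10, and likewise for blue, so P[monochromatic] = 2·(1/2)^10 = 2^{1 − 10} = 1/512.
Summing: E[X] = C(59, 5) · 2^{1 − 10} = 5006386 · 1/512 = 2503193/256.
Numerically: E[X] ≈ 9778.09766.

E[X] = C(59,5)·2^(1−C(5,2)) = 2503193/256 ≈ 9778.09766.


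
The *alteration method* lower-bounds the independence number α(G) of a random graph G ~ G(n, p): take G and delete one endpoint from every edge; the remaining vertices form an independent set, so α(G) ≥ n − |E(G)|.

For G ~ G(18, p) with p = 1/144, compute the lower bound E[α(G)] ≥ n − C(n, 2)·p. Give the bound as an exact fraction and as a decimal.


E[|E(G)|] = C(18, 2)·p = 153 · (1/144) = 17/16.
E[α(G)] ≥ n − E[|E(G)|] = 18 − 17/16 = 271/16.
Numerically: ≈ 16.937500.
(This is only a lower bound; the true E[α(G)] may be larger.)

E[α(G)] ≥ 271/16 ≈ 16.937500.


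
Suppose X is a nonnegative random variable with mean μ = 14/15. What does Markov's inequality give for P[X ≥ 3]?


μ = E[X] = 14/15, a = 3.
Markov: P[X ≥ 3] ≤ μ/a = (14/15)/3 = 14/45.
Numerically: ≈ 0.3111.
(Since a = 3 > μ = 0.9333, the bound 14/45 is < 1 and informative.)

P[X ≥ 3] ≤ 14/45 ≈ 0.3111.


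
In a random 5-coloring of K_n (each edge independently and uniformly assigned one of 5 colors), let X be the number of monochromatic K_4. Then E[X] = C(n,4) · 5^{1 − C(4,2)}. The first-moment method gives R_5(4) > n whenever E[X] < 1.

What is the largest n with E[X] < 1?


We need C(n, 4) · 5^{1 − 6} < 1, i.e. C(n, 4) < 5^{6 − 1} = 3125.
Check values of n near the boundary:
  n = 13: C(13, 4) = 715; 715 < 3125? YES
  n = 14: C(14, 4) = 1001; 1001 < 3125? YES
  n = 15: C(15, 4) = 1365; 1365 < 3125? YES
  n = 16: C(16, 4) = 1820; 1820 < 3125? YES
  n = 17: C(17, 4) = 2380; 2380 < 3125? YES
  n = 18: C(18, 4) = 3060; 3060 < 3125? YES
  n = 19: C(19, 4) = 3876; 3876 < 3125? NO
  n = 20: C(20, 4) = 4845; 4845 < 3125? NO
  n = 21: C(21, 4) = 5985; 5985 < 3125? NO
The largest n with C(n, 4) < 3125 is n = 18 (where E[X] = 612/625 ≈ 0.97920). Hence R_5(4) > 18, i.e. R_5(4) ≥ 19.

Largest n = 18; hence R_5(4) > 18.


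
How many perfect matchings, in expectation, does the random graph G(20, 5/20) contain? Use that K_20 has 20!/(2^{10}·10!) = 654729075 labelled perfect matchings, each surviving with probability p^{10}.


K_20 has 20!/(2^{10}·10!) = 654729075 labelled perfect matchings.
For each such perfect matching H, let X_H = 1 if all 10 edges of H are present in G. Then P[X_H = 1] = p^{10} = (1/4)^{10} = 1/1048576.
By linearity of expectation: E[X] = Σ_H E[X_H] = 654729075 · p^{10} = 654729075 · 1/1048576 = 654729075/1048576.
Numerically: E[X] ≈ 624.4.

E[X] = 654729075 · (1/4)^{10} = 654729075/1048576 ≈ 624.4.


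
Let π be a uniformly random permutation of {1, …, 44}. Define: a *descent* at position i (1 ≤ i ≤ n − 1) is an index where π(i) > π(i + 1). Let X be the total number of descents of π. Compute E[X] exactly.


Write X = Σ X_I over i = 1, …, 43, with X_I the indicator of one descent.
There are 43 indicators.
For each fixed i, the pair (π(i), π(i+1)) is a uniformly random ordered pair of distinct values from {1, …, 44}; by symmetry P[π(i) > π(i+1)] = 1/2.
By linearity: E[X] = 43 · (1/2) = (44 − 1) · (1/2) = 43/2 ≈ 21.50000.

E[X] = 43/2 = 21.50000.


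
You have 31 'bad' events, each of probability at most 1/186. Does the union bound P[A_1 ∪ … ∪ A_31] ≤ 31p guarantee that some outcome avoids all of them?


Union bound: P[∪_{i=1}^{31} A_i] ≤ Σ_i P[A_i] ≤ 31·p = 31·(1/186) = 1/6.
Numerically: 1/6 ≈ 0.16667.
Is 1/6 < 1? YES.
Since P[∪ A_i] ≤ 1/6 < 1, the complement has P[∩ A_i^c] ≥ 1 − 1/6 = 5/6 > 0, so some outcome avoids every A_i.

31·p = 1/6 ≈ 0.16667; existence CERTIFIED by the union bound.


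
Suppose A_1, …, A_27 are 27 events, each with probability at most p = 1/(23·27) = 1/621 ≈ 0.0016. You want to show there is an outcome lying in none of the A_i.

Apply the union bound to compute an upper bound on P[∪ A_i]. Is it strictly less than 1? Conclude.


Union bound: P[∪_{i=1}^{27} A_i] ≤ Σ_i P[A_i] ≤ 27·p = 27·(1/621) = 1/23.
Numerically: 1/23 ≈ 0.0435.
Is 1/23 < 1? YES.
Since P[∪ A_i] ≤ 1/23 < 1, the complement has P[∩ A_i^c] ≥ 1 − 1/23 = 22/23 > 0, so some outcome avoids every A_i.

27·p = 1/23 ≈ 0.0435; existence CERTIFIED by the union bound.


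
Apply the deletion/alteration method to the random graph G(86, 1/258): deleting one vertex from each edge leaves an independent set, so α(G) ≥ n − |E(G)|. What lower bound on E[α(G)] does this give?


E[|E(G)|] = C(86, 2)·p = 3655 · (1/258) = 85/6.
E[α(G)] ≥ n − E[|E(G)|] = 86 − 85/6 = 431/6.
Numerically: ≈ 71.833.
(This is only a lower bound; the true E[α(G)] may be larger.)

E[α(G)] ≥ 431/6 ≈ 71.833.


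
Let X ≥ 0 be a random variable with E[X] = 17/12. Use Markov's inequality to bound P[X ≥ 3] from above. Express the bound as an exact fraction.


μ = E[X] = 17/12, a = 3.
Markov: P[X ≥ 3] ≤ μ/a = (17/12)/3 = 17/36.
Numerically: ≈ 0.472.
(Since a = 3 > μ = 1.417, the bound 17/36 is < 1 and informative.)

P[X ≥ 3] ≤ 17/36 ≈ 0.472.


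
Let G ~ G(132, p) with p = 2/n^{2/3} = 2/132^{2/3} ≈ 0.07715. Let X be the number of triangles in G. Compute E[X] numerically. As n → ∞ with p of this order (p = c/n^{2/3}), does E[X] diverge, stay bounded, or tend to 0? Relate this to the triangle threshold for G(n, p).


Number of potential triangles: C(132, 3) = 374660.
Each occurs with probability p³ ≈ (0.07715)³ ≈ 4.591368e-04.
By linearity: E[X] = C(132, 3)·p³ ≈ 374660 · 4.591368e-04 ≈ 172.0202.
Since α = 2/3 < 1, p = c/n^{2/3} ≫ 1/n is above the triangle threshold p ~ 1/n. Asymptotically E[X] ~ (c³/6)·n^{3(1−α)} = (2³/6)·n^{1} → ∞; triangles are abundant w.h.p.

E[X] ≈ 172.0202; in regime p = Θ(1/n^{2/3}) E[X] diverges (above the triangle threshold p ~ 1/n).


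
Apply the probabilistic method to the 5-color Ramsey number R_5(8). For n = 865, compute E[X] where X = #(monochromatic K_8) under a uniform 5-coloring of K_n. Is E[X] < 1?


E[X] = C(865, 8) · 5^{1 − 28} = 7525050909487743060 · 5^{−27} = 7525050909487743060/7450580596923828125.
As a reduced fraction: E[X] = 1505010181897548612/1490116119384765625 ≈ 1.010.
Is E[X] < 1? NO.
Since E[X] ≥ 1, the first-moment bound is inconclusive at n = 865; it does NOT by itself certify R_5(8) > 865.

E[X] = 1505010181897548612/1490116119384765625 ≈ 1.010; E[X] ≥ 1; first-moment method inconclusive here.


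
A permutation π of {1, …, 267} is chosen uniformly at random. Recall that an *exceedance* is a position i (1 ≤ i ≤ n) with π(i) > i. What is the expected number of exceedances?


Write X = Σ_{i=1}^{267} X_i, where X_i = 1_{π(i) > i}.
For each fixed i, π(i) is uniform over {1, …, 267} (marginal of a uniform permutation), so P[π(i) > i] = (n − i)/n. Summing: Σ_{i=1}^{267} (n − i)/n = (0 + 1 + … + 266)/267 = 267(267 − 1)/(2·267) = (267 − 1)/2.
Hence E[X] = Σ_{i=1}^{267} (267 − i)/267 = 133 ≈ 133.0000.

E[X] = 133 = 133.0000.


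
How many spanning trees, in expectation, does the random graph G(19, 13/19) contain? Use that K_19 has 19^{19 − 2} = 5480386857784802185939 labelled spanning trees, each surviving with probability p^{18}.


K_19 has 19^{19 − 2} = 5480386857784802185939 labelled spanning trees.
For each such spanning tree H, let X_H = 1 if all 18 edges of H are present in G. Then P[X_H = 1] = p^{18} = (13/19)^{18} = 112455406951957393129/104127350297911241532841.
Summing the indicators: E[X] = Σ_H E[X_H] = 5480386857784802185939 · p^{18} = 5480386857784802185939 · 112455406951957393129/104127350297911241532841 = 112455406951957393129/19.
Numerically: E[X] ≈ 5.91871e+18.

E[X] = 5480386857784802185939 · (13/19)^{18} = 112455406951957393129/19 ≈ 5.91871e+18.


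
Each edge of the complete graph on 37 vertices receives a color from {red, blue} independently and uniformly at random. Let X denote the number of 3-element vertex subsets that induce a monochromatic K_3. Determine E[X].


Let X = Σ_S X_S over the C(37, 3) = 7770 subsets S of size 3, where X_S = 1 if the K_3 on S is monochromatic.
For a fixed S, the K_3 on S has C(3, 2) = 3 edges. P[all 3 edges red] = (1/2)^3, and likewise for blue, so P[monochromatic] = 2·(1/2)^3 = 2^{1 − 3} = 1/4.
Summing: E[X] = C(37, 3) · 2^{1 − 3} = 7770 · 1/4 = 3885/2.
Numerically: E[X] ≈ 1942.5000.

E[X] = C(37,3)·2^(1−C(3,2)) = 3885/2 ≈ 1942.5000.


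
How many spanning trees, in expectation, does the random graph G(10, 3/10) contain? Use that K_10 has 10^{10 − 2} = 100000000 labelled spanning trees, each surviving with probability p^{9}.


K_10 has 10^{10 − 2} = 100000000 labelled spanning trees.
For each such spanning tree H, let X_H = 1 if all 9 edges of H are present in G. Then P[X_H = 1] = p^{9} = (3/10)^{9} = 19683/1000000000.
Summing the indicators: E[X] = Σ_H E[X_H] = 100000000 · p^{9} = 100000000 · 19683/1000000000 = 19683/10.
Numerically: E[X] ≈ 1968.

E[X] = 100000000 · (3/10)^{9} = 19683/10 ≈ 1968.


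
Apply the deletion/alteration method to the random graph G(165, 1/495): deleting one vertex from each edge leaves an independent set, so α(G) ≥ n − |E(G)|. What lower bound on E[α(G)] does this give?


E[|E(G)|] = C(165, 2)·p = 13530 · (1/495) = 82/3.
E[α(G)] ≥ n − E[|E(G)|] = 165 − 82/3 = 413/3.
Numerically: ≈ 137.666667.
(This is only a lower bound; the true E[α(G)] may be larger.)

E[α(G)] ≥ 413/3 ≈ 137.666667.


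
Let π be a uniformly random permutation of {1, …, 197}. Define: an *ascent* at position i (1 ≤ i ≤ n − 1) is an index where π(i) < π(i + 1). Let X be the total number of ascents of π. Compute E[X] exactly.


Write X = Σ X_I over i = 1, …, 196, with X_I the indicator of one ascent.
There are 196 indicators.
For each fixed i, the pair (π(i), π(i+1)) is a uniformly random ordered pair of distinct values from {1, …, 197}; by symmetry P[π(i) < π(i+1)] = 1/2.
By linearity: E[X] = 196 · (1/2) = (197 − 1) · (1/2) = 98 ≈ 98.0000.

E[X] = 98 = 98.0000.


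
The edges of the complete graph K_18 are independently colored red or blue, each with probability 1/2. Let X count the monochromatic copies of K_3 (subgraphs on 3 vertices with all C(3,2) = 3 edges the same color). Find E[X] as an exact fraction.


Let X = Σ_S X_S over the C(18, 3) = 816 subsets S of size 3, where X_S = 1 if the K_3 on S is monochromatic.
For a fixed S, the K_3 on S has C(3, 2) = 3 edges. P[all 3 edges red] = (1/2)^3, and likewise for blue, so P[monochromatic] = 2·(1/2)^3 = 2^{1 − 3} = 1/4.
By linearity: E[X] = C(18, 3) · 2^{1 − 3} = 816 · 1/4 = 204.
Numerically: E[X] ≈ 204.000000.

E[X] = C(18,3)·2^(1−C(3,2)) = 204 ≈ 204.000000.
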